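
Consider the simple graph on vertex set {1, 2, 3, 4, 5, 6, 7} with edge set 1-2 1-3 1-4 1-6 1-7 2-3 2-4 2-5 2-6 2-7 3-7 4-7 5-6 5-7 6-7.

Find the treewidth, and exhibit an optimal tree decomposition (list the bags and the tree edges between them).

Treewidth 3.
One optimal decomposition is:
Bags: B1 = {1, 2, 6, 7}  B2 = {1, 2, 4, 7}  B3 = {1, 2, 3, 7}  B4 = {2, 5, 6, 7}
Tree: B1–B2, B2–B3, B1–B4

Each bag holds 4 vertices, so the decomposition has width 3, which upper-bounds the treewidth. Conversely, {1, 2, 3, 7} is a clique of size 4, and the vertices of any clique must share a bag in every tree decomposition; so some bag has ≥ 4 vertices and tw(G) ≥ 3. Hence tw(G) = 3 exactly.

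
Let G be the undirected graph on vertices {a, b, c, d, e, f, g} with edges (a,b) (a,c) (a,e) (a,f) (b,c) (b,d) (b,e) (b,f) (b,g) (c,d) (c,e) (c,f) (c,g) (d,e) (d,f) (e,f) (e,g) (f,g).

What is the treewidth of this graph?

A width-4 tree decomposition is:
Bags: B1 = {b, c, d, e, f}  B2 = {b, c, e, f, g}  B3 = {a, b, c, e, f}
Tree: B1–B2, B1–B3
The largest bag has 5 vertices, giving width 4; this decomposition certifies tw(G) ≤ 4. For the lower bound, the 5 vertices {b, c, d, e, f} are pairwise adjacent, and any tree decomposition puts a clique entirely inside one bag — forcing width ≥ 4. Combining the bounds, tw(G) = 4.

4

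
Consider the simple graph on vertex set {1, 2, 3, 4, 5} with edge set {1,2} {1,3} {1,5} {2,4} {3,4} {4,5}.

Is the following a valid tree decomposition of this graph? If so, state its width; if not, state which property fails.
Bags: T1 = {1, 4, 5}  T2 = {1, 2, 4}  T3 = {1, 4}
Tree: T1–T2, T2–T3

A tree decomposition must satisfy three properties: every vertex lies in some bag; for every edge, both endpoints lie together in some bag; and for every vertex, the bags containing it form a connected subtree. Here vertex 3 appears in no bag, so the decomposition is invalid.

No — vertex 3 appears in no bag.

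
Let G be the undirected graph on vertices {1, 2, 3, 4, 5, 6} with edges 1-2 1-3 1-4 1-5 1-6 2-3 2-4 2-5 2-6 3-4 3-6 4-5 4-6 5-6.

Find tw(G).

4

A width-4 tree decomposition is:
Bags: B1 = {1, 2, 3, 4, 6}  B2 = {1, 2, 4, 5, 6}
Tree: B1–B2
Each bag holds 5 vertices, so the decomposition has width 4, which upper-bounds the treewidth. Conversely, {1, 2, 3, 4, 6} is a clique of size 5, and the vertices of any clique must share a bag in every tree decomposition; so some bag has ≥ 5 vertices and tw(G) ≥ 4. Hence tw(G) = 4 exactly.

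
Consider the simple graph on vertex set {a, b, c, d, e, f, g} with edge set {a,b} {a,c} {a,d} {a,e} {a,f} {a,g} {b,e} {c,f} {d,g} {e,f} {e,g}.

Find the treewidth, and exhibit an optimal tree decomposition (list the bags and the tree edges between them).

Treewidth 2.
One such decomposition:
Bags: B1 = {a, d, g}  B2 = {a, e, g}  B3 = {a, e, f}  B4 = {a, b, e}  B5 = {a, c, f}
Tree: B1–B2, B2–B3, B3–B4, B3–B5

The largest bag has 3 vertices, giving width 2; this decomposition certifies tw(G) ≤ 2. Conversely, {a, d, g} is a clique of size 3, and the vertices of any clique must share a bag in every tree decomposition; so some bag has ≥ 3 vertices and tw(G) ≥ 2. The upper and lower bounds meet at 2, so that is the treewidth.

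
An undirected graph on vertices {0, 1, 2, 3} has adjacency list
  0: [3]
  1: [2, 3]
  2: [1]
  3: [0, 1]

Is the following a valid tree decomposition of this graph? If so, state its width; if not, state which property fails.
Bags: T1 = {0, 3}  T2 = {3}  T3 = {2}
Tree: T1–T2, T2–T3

A tree decomposition must satisfy three properties: every vertex lies in some bag; for every edge, both endpoints lie together in some bag; and for every vertex, the bags containing it form a connected subtree. Here vertex 1 appears in no bag, so the decomposition is invalid.

No — vertex 1 appears in no bag.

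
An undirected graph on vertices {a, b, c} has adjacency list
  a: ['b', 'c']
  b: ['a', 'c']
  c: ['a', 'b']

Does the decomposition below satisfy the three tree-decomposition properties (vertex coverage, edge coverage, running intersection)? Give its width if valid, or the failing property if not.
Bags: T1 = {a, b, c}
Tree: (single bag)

Yes; width 2.

Vertex coverage: the bags together contain {a, b, c}, the full vertex set. Edge coverage: each edge of G has both endpoints in at least one bag. Running intersection: for every vertex, the bags containing it form a connected subtree. All three properties hold, so this is a valid tree decomposition of width max|bag| − 1 = 2, and hence tw(G) ≤ 2.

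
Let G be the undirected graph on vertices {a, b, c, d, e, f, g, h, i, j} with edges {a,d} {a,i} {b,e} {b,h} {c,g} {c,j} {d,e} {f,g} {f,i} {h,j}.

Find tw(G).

A width-2 tree decomposition is:
Bags: B1 = {a, d, e}  B2 = {a, e, i}  B3 = {e, f, i}  B4 = {e, f, g}  B5 = {c, e, g}  B6 = {c, e, j}  B7 = {e, h, j}  B8 = {b, e, h}
Tree: B1–B2, B2–B3, B3–B4, B4–B5, B5–B6, B6–B7, B7–B8
The largest bag has 3 vertices, giving width 2; this decomposition certifies tw(G) ≤ 2. For the lower bound, G contains the cycle e–d–a–i–f–g–c–j–h–b–e, so G is not a forest; only forests have treewidth ≤ 1, hence tw(G) ≥ 2. Therefore the treewidth is 2.

2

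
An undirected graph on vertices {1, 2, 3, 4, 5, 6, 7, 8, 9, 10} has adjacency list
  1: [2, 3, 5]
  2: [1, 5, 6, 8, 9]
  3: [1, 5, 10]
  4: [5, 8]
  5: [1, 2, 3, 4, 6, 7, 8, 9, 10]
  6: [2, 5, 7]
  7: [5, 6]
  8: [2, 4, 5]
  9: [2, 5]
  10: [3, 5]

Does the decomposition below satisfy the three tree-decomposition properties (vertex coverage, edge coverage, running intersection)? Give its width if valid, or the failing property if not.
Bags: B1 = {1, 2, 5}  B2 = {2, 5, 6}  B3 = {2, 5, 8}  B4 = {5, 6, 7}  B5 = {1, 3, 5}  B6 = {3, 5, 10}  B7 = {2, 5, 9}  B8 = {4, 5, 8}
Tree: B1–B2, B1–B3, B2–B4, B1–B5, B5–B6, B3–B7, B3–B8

Yes; width 2.

Every vertex of G appears in some bag (union = {1, 2, 3, 4, 5, 6, 7, 8, 9, 10}); every edge is covered by a bag; and for each vertex v the set of bags containing v is connected in the bag tree. The decomposition is therefore valid. The largest bag has 3 vertices, so the width is 2.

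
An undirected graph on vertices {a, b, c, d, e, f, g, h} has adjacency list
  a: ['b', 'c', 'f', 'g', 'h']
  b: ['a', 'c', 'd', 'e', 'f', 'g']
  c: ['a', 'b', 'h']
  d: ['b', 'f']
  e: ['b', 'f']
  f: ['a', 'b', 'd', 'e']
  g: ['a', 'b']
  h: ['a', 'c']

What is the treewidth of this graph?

A width-2 tree decomposition is:
Bags: B1 = {a, b, g}  B2 = {a, b, c}  B3 = {a, b, f}  B4 = {b, e, f}  B5 = {b, d, f}  B6 = {a, c, h}
Tree: B1–B2, B2–B3, B3–B4, B3–B5, B2–B6
Every bag has size at most 3, so the width is 3 − 1 = 2 and tw(G) ≤ 2. On the other hand G contains the 3-clique {a, c, h}. A clique must lie in a single bag of any decomposition, so no decomposition can have width below 2. Combining the bounds, tw(G) = 2.

2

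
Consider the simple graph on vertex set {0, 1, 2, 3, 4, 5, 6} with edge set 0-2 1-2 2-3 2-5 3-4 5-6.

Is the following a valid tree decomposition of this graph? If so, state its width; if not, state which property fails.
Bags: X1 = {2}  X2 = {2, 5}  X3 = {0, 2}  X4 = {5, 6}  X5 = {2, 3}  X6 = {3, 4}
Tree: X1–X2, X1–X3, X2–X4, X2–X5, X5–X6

No — vertex 1 appears in no bag.

A tree decomposition must satisfy three properties: every vertex lies in some bag; for every edge, both endpoints lie together in some bag; and for every vertex, the bags containing it form a connected subtree. Here vertex 1 appears in no bag, so the decomposition is invalid.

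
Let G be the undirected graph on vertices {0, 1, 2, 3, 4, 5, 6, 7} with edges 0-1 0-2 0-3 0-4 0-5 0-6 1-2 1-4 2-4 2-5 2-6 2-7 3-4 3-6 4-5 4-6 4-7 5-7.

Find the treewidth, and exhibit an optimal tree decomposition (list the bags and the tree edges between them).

Treewidth 3.
One such decomposition:
Bags: B1 = {0, 2, 4, 5}  B2 = {0, 1, 2, 4}  B3 = {0, 2, 4, 6}  B4 = {2, 4, 5, 7}  B5 = {0, 3, 4, 6}
Tree: B1–B2, B1–B3, B1–B4, B3–B5

The largest bag has 4 vertices, giving width 3; this decomposition certifies tw(G) ≤ 3. On the other hand G contains the 4-clique {0, 1, 2, 4}. A clique must lie in a single bag of any decomposition, so no decomposition can have width below 3. Therefore the treewidth is 3.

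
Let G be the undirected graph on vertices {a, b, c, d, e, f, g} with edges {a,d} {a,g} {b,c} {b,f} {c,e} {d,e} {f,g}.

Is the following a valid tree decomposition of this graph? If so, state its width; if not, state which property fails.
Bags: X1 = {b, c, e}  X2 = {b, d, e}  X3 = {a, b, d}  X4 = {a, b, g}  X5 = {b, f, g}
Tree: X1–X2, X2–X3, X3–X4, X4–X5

Checking the three conditions: (i) the bags cover all of {a, b, c, d, e, f, g}; (ii) for each edge, some bag contains both endpoints; (iii) the bags containing any fixed vertex form a subtree. All hold, so the decomposition is valid with width 3 − 1 = 2.

Yes; width 2.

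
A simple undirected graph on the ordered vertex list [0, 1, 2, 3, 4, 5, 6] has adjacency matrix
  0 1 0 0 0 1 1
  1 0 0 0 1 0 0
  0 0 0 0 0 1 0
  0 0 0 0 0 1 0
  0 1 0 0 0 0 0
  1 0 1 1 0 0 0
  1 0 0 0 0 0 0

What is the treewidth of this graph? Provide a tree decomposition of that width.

Treewidth 1.
One such decomposition:
Bags: B1 = {3, 5}  B2 = {0, 5}  B3 = {0, 1}  B4 = {2, 5}  B5 = {1, 4}  B6 = {0, 6}
Tree: B1–B2, B2–B3, B1–B4, B3–B5, B2–B6

Each bag holds 2 vertices, so the decomposition has width 1, which upper-bounds the treewidth. G has an edge, so its treewidth is at least 1. The upper and lower bounds meet at 1, so that is the treewidth.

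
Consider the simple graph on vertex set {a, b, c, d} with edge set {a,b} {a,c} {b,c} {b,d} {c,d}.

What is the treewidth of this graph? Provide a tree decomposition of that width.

The largest bag has 3 vertices, giving width 2; this decomposition certifies tw(G) ≤ 2. Conversely, {b, c, d} is a clique of size 3, and the vertices of any clique must share a bag in every tree decomposition; so some bag has ≥ 3 vertices and tw(G) ≥ 2. Combining the bounds, tw(G) = 2.

Treewidth 2.
One optimal decomposition is:
Bags: B1 = {a, b, c}  B2 = {b, c, d}
Tree: B1–B2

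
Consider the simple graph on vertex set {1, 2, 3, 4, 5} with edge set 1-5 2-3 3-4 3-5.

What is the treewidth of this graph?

A width-1 tree decomposition is:
Bags: B1 = {3, 5}  B2 = {3, 4}  B3 = {2, 3}  B4 = {1, 5}
Tree: B1–B2, B1–B3, B1–B4
The largest bag has 2 vertices, giving width 1; this decomposition certifies tw(G) ≤ 1. Any graph with an edge has treewidth ≥ 1, and G has the edge 5–3. Hence tw(G) = 1 exactly.

1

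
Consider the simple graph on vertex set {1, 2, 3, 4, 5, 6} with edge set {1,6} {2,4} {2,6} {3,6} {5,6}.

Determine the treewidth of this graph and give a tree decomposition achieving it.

Treewidth 1.
Bags: B1 = {2, 6}  B2 = {1, 6}  B3 = {5, 6}  B4 = {2, 4}  B5 = {3, 6}
Tree: B1–B2, B2–B3, B1–B4, B3–B5

The largest bag has 2 vertices, giving width 1; this decomposition certifies tw(G) ≤ 1. G has an edge, so its treewidth is at least 1. Hence tw(G) = 1 exactly.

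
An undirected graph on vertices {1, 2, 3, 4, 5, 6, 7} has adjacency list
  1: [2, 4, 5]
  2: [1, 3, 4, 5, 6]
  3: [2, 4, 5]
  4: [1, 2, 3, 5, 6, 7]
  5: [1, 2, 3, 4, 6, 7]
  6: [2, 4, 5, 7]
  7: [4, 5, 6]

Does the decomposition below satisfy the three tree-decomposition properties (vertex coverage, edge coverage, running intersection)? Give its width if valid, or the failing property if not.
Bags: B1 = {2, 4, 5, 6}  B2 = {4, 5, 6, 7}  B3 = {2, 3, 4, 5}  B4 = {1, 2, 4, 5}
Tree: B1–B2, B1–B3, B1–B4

Checking the three conditions: (i) the bags cover all of {1, 2, 3, 4, 5, 6, 7}; (ii) for each edge, some bag contains both endpoints; (iii) the bags containing any fixed vertex form a subtree. All hold, so the decomposition is valid with width 4 − 1 = 3.

Yes; width 3.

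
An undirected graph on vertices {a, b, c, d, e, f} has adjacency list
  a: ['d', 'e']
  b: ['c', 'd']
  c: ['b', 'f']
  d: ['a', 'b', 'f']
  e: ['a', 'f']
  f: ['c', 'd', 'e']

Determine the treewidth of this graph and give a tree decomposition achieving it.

Treewidth 2.
Bags: B1 = {b, c, d}  B2 = {c, d, f}  B3 = {a, d, f}  B4 = {a, e, f}
Tree: B1–B2, B2–B3, B3–B4

The largest bag has 3 vertices, giving width 2; this decomposition certifies tw(G) ≤ 2. For the lower bound, G contains the cycle b–c–f–d–b, so G is not a forest; only forests have treewidth ≤ 1, hence tw(G) ≥ 2. Therefore the treewidth is 2.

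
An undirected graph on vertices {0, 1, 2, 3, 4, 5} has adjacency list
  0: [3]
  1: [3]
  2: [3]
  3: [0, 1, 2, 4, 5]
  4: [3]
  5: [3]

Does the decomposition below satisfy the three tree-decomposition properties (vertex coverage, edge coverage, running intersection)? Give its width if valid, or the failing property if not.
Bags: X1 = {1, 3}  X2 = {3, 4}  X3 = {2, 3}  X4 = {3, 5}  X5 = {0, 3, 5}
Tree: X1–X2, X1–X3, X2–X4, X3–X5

A tree decomposition must satisfy three properties: every vertex lies in some bag; for every edge, both endpoints lie together in some bag; and for every vertex, the bags containing it form a connected subtree. Here bags containing vertex 5 are not connected in the tree, so the decomposition is invalid.

No — bags containing vertex 5 are not connected in the tree.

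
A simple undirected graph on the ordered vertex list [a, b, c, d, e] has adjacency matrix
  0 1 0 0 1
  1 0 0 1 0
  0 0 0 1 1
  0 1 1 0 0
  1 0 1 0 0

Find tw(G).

2

A width-2 tree decomposition is:
Bags: B1 = {a, b, e}  B2 = {b, c, e}  B3 = {b, c, d}
Tree: B1–B2, B2–B3
Each bag holds 3 vertices, so the decomposition has width 2, which upper-bounds the treewidth. The edges b–a–e–c–d–b form a cycle, so G is not a tree and its treewidth is at least 2. Combining the bounds, tw(G) = 2.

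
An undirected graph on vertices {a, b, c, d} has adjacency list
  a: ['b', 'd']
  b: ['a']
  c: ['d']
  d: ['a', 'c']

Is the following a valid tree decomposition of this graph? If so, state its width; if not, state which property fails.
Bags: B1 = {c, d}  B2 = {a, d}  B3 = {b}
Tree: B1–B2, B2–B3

A tree decomposition must satisfy three properties: every vertex lies in some bag; for every edge, both endpoints lie together in some bag; and for every vertex, the bags containing it form a connected subtree. Here edge (a,b) lies in no bag, so the decomposition is invalid.

No — edge (a,b) lies in no bag.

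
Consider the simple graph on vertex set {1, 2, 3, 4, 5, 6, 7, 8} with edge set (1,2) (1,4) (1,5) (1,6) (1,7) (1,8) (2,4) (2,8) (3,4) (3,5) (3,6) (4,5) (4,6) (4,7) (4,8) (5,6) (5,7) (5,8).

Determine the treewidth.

A width-3 tree decomposition is:
Bags: B1 = {1, 4, 5, 6}  B2 = {1, 4, 5, 8}  B3 = {3, 4, 5, 6}  B4 = {1, 4, 5, 7}  B5 = {1, 2, 4, 8}
Tree: B1–B2, B1–B3, B1–B4, B2–B5
Every bag has size at most 4, so the width is 4 − 1 = 3 and tw(G) ≤ 3. Conversely, {1, 2, 4, 8} is a clique of size 4, and the vertices of any clique must share a bag in every tree decomposition; so some bag has ≥ 4 vertices and tw(G) ≥ 3. The upper and lower bounds meet at 3, so that is the treewidth.

3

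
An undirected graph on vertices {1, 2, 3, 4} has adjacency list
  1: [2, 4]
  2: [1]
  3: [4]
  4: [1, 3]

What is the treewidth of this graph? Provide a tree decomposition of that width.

Each bag holds 2 vertices, so the decomposition has width 1, which upper-bounds the treewidth. Any graph with an edge has treewidth ≥ 1, and G has the edge 4–1. The upper and lower bounds meet at 1, so that is the treewidth.

Treewidth 1.
One such decomposition:
Bags: B1 = {1, 4}  B2 = {3, 4}  B3 = {1, 2}
Tree: B1–B2, B1–B3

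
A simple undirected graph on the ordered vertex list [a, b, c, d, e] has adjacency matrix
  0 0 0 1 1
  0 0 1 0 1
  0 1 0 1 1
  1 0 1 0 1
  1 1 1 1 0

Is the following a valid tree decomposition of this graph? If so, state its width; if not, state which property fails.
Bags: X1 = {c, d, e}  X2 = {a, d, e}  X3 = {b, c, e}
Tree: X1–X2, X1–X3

Yes; width 2.

Vertex coverage: the bags together contain {a, b, c, d, e}, the full vertex set. Edge coverage: each edge of G has both endpoints in at least one bag. Running intersection: for every vertex, the bags containing it form a connected subtree. All three properties hold, so this is a valid tree decomposition of width max|bag| − 1 = 2, and hence tw(G) ≤ 2.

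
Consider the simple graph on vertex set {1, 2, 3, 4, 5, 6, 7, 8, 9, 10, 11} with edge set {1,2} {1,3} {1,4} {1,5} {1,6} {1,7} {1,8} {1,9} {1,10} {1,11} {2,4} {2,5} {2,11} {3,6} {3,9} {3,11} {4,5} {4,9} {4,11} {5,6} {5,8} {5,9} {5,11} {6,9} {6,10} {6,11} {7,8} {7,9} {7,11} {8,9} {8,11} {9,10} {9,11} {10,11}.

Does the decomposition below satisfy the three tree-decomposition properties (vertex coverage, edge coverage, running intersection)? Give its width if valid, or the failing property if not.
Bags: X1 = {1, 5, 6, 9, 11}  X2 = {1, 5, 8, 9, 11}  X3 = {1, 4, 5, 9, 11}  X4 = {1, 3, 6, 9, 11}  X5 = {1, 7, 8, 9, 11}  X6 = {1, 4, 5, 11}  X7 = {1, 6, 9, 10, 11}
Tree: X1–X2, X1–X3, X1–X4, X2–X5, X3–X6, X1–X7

A tree decomposition must satisfy three properties: every vertex lies in some bag; for every edge, both endpoints lie together in some bag; and for every vertex, the bags containing it form a connected subtree. Here vertex 2 appears in no bag, so the decomposition is invalid.

No — vertex 2 appears in no bag.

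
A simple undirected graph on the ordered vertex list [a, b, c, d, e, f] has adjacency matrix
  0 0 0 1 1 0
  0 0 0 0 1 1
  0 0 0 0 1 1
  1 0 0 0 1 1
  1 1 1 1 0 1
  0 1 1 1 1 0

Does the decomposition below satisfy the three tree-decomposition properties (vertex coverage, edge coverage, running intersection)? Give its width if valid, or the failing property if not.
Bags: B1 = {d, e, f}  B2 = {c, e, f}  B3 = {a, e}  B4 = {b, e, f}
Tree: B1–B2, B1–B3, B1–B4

No — edge (d,a) lies in no bag.

A tree decomposition must satisfy three properties: every vertex lies in some bag; for every edge, both endpoints lie together in some bag; and for every vertex, the bags containing it form a connected subtree. Here edge (d,a) lies in no bag, so the decomposition is invalid.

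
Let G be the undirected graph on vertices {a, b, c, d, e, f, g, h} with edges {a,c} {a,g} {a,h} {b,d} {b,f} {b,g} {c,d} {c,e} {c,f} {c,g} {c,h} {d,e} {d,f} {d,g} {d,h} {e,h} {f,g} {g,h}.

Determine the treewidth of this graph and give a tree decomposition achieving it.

Every bag has size at most 4, so the width is 4 − 1 = 3 and tw(G) ≤ 3. On the other hand G contains the 4-clique {c, d, g, h}. A clique must lie in a single bag of any decomposition, so no decomposition can have width below 3. The upper and lower bounds meet at 3, so that is the treewidth.

Treewidth 3.
Bags: B1 = {c, d, g, h}  B2 = {c, d, f, g}  B3 = {c, d, e, h}  B4 = {a, c, g, h}  B5 = {b, d, f, g}
Tree: B1–B2, B1–B3, B1–B4, B2–B5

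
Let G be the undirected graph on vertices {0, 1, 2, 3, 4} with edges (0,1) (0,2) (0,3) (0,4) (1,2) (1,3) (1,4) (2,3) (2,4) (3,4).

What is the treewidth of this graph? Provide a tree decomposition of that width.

A single bag containing all 5 vertices is trivially a valid decomposition of width 4. Conversely, {0, 1, 2, 3, 4} is a clique of size 5, and the vertices of any clique must share a bag in every tree decomposition; so some bag has ≥ 5 vertices and tw(G) ≥ 4. Hence tw(G) = 4 exactly.

Treewidth 4.
One such decomposition:
Bags: B1 = {0, 1, 2, 3, 4}
Tree: (single bag)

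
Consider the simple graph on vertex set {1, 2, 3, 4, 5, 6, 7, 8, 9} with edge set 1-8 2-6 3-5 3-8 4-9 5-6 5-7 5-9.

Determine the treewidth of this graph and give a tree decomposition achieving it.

Every bag has size at most 2, so the width is 2 − 1 = 1 and tw(G) ≤ 1. G has an edge, so its treewidth is at least 1. Combining the bounds, tw(G) = 1.

Treewidth 1.
Bags: B1 = {5, 9}  B2 = {4, 9}  B3 = {5, 6}  B4 = {2, 6}  B5 = {3, 5}  B6 = {3, 8}  B7 = {1, 8}  B8 = {5, 7}
Tree: B1–B2, B1–B3, B3–B4, B3–B5, B5–B6, B6–B7, B1–B8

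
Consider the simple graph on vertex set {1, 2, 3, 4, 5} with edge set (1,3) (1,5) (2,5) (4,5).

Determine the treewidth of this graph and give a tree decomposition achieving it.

The largest bag has 2 vertices, giving width 1; this decomposition certifies tw(G) ≤ 1. Any graph with an edge has treewidth ≥ 1, and G has the edge 1–5. The upper and lower bounds meet at 1, so that is the treewidth.

Treewidth 1.
One such decomposition:
Bags: B1 = {1, 5}  B2 = {4, 5}  B3 = {1, 3}  B4 = {2, 5}
Tree: B1–B2, B1–B3, B2–B4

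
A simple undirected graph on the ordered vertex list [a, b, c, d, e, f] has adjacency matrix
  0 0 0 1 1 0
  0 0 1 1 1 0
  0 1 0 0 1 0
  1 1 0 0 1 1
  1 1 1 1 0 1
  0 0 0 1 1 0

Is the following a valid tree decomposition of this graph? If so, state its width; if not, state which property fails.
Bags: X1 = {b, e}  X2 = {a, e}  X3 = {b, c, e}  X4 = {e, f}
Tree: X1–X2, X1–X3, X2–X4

A tree decomposition must satisfy three properties: every vertex lies in some bag; for every edge, both endpoints lie together in some bag; and for every vertex, the bags containing it form a connected subtree. Here vertex d appears in no bag, so the decomposition is invalid.

No — vertex d appears in no bag.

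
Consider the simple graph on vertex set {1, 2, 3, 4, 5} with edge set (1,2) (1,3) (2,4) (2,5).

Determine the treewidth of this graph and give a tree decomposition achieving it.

Every bag has size at most 2, so the width is 2 − 1 = 1 and tw(G) ≤ 1. Since G has at least one edge (e.g. 2–4), it is not an edgeless graph, so tw(G) ≥ 1. Combining the bounds, tw(G) = 1.

Treewidth 1.
Bags: B1 = {2, 4}  B2 = {1, 2}  B3 = {1, 3}  B4 = {2, 5}
Tree: B1–B2, B2–B3, B2–B4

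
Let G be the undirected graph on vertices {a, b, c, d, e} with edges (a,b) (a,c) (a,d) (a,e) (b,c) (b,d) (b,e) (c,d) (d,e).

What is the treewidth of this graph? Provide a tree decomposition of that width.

Treewidth 3.
One such decomposition:
Bags: B1 = {a, b, d, e}  B2 = {a, b, c, d}
Tree: B1–B2

The largest bag has 4 vertices, giving width 3; this decomposition certifies tw(G) ≤ 3. On the other hand G contains the 4-clique {a, b, d, e}. A clique must lie in a single bag of any decomposition, so no decomposition can have width below 3. Hence tw(G) = 3 exactly.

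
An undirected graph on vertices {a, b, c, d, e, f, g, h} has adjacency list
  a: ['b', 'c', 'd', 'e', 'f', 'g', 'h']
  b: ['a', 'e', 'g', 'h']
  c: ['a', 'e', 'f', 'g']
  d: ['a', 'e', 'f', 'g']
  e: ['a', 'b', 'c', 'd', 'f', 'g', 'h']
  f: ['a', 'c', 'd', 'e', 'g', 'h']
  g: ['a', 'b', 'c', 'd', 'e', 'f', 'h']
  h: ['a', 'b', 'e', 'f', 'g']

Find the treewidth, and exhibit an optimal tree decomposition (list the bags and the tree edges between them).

Every bag has size at most 5, so the width is 5 − 1 = 4 and tw(G) ≤ 4. On the other hand G contains the 5-clique {a, d, e, f, g}. A clique must lie in a single bag of any decomposition, so no decomposition can have width below 4. Therefore the treewidth is 4.

Treewidth 4.
One optimal decomposition is:
Bags: B1 = {a, d, e, f, g}  B2 = {a, e, f, g, h}  B3 = {a, b, e, g, h}  B4 = {a, c, e, f, g}
Tree: B1–B2, B2–B3, B2–B4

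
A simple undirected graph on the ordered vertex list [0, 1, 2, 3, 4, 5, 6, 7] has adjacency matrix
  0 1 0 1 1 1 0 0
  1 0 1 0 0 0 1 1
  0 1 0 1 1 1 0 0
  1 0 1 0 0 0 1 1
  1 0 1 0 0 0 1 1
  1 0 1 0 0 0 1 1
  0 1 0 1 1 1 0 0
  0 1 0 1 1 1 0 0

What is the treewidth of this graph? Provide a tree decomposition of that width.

Treewidth 4.
Bags: B1 = {0, 2, 4, 6, 7}  B2 = {0, 2, 5, 6, 7}  B3 = {0, 1, 2, 6, 7}  B4 = {0, 2, 3, 6, 7}
Tree: B1–B2, B2–B3, B3–B4

Every bag has size at most 5, so the width is 5 − 1 = 4 and tw(G) ≤ 4. For the lower bound: the 5 vertex sets {4,7}, {5,6}, {0,1}, {2}, {3} are disjoint, each induces a connected subgraph, and every pair is joined by at least one edge of G. Contracting each set to a single vertex therefore yields K_{5} as a minor, and since treewidth is minor-monotone, tw(G) ≥ tw(K_{5}) = 4. Combining the bounds, tw(G) = 4.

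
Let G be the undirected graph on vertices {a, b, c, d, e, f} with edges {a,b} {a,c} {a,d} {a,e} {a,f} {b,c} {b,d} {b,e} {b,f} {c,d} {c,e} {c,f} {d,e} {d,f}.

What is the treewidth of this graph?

A width-4 tree decomposition is:
Bags: B1 = {a, b, c, d, f}  B2 = {a, b, c, d, e}
Tree: B1–B2
Each bag holds 5 vertices, so the decomposition has width 4, which upper-bounds the treewidth. On the other hand G contains the 5-clique {a, b, c, d, e}. A clique must lie in a single bag of any decomposition, so no decomposition can have width below 4. Therefore the treewidth is 4.

4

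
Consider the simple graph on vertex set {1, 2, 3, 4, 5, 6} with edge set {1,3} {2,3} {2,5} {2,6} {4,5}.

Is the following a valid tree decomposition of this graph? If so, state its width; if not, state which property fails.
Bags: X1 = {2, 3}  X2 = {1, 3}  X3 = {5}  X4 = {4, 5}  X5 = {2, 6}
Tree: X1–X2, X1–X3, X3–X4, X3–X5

No — edge (2,5) lies in no bag.

A tree decomposition must satisfy three properties: every vertex lies in some bag; for every edge, both endpoints lie together in some bag; and for every vertex, the bags containing it form a connected subtree. Here edge (2,5) lies in no bag, so the decomposition is invalid.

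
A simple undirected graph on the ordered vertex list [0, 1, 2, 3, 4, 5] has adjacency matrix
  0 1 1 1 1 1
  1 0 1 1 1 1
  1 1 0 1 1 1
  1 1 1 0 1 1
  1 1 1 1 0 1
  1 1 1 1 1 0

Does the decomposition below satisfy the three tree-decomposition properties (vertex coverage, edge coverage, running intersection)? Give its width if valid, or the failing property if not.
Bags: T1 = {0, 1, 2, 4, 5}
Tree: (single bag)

No — vertex 3 appears in no bag.

A tree decomposition must satisfy three properties: every vertex lies in some bag; for every edge, both endpoints lie together in some bag; and for every vertex, the bags containing it form a connected subtree. Here vertex 3 appears in no bag, so the decomposition is invalid.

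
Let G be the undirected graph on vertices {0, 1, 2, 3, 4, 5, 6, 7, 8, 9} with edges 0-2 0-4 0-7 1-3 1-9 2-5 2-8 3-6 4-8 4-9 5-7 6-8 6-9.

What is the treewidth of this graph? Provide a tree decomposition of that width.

Each bag holds 3 vertices, so the decomposition has width 2, which upper-bounds the treewidth. Since 3–1–9–6–3 is a cycle in G, G is not acyclic. Forests are exactly the graphs of treewidth ≤ 1, so tw(G) ≥ 2. The upper and lower bounds meet at 2, so that is the treewidth.

Treewidth 2.
One optimal decomposition is:
Bags: B1 = {1, 3, 6}  B2 = {1, 6, 9}  B3 = {6, 8, 9}  B4 = {4, 8, 9}  B5 = {2, 4, 8}  B6 = {0, 2, 4}  B7 = {0, 2, 5}  B8 = {0, 5, 7}
Tree: B1–B2, B2–B3, B3–B4, B4–B5, B5–B6, B6–B7, B7–B8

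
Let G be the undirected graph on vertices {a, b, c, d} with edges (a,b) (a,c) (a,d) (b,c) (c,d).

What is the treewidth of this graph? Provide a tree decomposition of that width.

Treewidth 2.
Bags: B1 = {a, c, d}  B2 = {a, b, c}
Tree: B1–B2

Every bag has size at most 3, so the width is 3 − 1 = 2 and tw(G) ≤ 2. On the other hand G contains the 3-clique {a, c, d}. A clique must lie in a single bag of any decomposition, so no decomposition can have width below 2. Hence tw(G) = 2 exactly.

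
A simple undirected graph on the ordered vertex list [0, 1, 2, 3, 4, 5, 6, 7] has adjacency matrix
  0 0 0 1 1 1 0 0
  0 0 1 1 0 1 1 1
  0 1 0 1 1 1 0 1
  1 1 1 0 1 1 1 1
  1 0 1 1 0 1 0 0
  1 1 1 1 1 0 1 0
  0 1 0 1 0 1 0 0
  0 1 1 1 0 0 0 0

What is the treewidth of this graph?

3

A width-3 tree decomposition is:
Bags: B1 = {1, 2, 3, 7}  B2 = {1, 2, 3, 5}  B3 = {1, 3, 5, 6}  B4 = {2, 3, 4, 5}  B5 = {0, 3, 4, 5}
Tree: B1–B2, B2–B3, B2–B4, B4–B5
Every bag has size at most 4, so the width is 4 − 1 = 3 and tw(G) ≤ 3. For the lower bound, the 4 vertices {0, 3, 4, 5} are pairwise adjacent, and any tree decomposition puts a clique entirely inside one bag — forcing width ≥ 3. The upper and lower bounds meet at 3, so that is the treewidth.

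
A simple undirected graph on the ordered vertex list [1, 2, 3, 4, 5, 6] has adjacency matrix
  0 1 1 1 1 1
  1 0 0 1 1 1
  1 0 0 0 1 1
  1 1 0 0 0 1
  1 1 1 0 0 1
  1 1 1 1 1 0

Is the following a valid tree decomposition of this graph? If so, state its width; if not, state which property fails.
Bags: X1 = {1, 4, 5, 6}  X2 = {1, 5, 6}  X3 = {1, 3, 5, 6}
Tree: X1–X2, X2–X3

A tree decomposition must satisfy three properties: every vertex lies in some bag; for every edge, both endpoints lie together in some bag; and for every vertex, the bags containing it form a connected subtree. Here vertex 2 appears in no bag, so the decomposition is invalid.

No — vertex 2 appears in no bag.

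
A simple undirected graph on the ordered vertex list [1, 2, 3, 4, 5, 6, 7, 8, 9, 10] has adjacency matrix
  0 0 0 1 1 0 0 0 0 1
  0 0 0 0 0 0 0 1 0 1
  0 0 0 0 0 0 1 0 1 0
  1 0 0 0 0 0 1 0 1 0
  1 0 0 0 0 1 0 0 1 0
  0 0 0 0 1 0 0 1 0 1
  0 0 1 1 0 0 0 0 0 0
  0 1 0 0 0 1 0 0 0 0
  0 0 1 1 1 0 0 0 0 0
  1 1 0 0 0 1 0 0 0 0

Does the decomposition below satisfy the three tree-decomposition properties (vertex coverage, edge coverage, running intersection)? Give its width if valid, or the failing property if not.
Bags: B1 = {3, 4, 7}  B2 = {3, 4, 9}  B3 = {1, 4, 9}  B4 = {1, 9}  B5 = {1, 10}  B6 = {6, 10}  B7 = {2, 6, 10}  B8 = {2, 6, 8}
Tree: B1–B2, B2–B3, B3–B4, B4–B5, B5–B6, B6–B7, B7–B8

No — vertex 5 appears in no bag.

A tree decomposition must satisfy three properties: every vertex lies in some bag; for every edge, both endpoints lie together in some bag; and for every vertex, the bags containing it form a connected subtree. Here vertex 5 appears in no bag, so the decomposition is invalid.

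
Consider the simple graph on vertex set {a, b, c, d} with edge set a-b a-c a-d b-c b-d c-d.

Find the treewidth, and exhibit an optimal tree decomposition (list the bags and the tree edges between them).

Treewidth 3.
One optimal decomposition is:
Bags: B1 = {a, b, c, d}
Tree: (single bag)

With just one bag of size 4, the width is 4 − 1 = 3, so tw(G) ≤ 3. On the other hand G contains the 4-clique {a, b, c, d}. A clique must lie in a single bag of any decomposition, so no decomposition can have width below 3. Combining the bounds, tw(G) = 3.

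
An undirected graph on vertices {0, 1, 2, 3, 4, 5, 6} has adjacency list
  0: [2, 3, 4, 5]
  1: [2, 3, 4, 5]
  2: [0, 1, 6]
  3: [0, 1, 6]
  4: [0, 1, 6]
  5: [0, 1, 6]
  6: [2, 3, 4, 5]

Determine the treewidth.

A width-3 tree decomposition is:
Bags: B1 = {0, 1, 3, 6}  B2 = {0, 1, 5, 6}  B3 = {0, 1, 2, 6}  B4 = {0, 1, 4, 6}
Tree: B1–B2, B2–B3, B3–B4
Each bag holds 4 vertices, so the decomposition has width 3, which upper-bounds the treewidth. For the lower bound: the 4 vertex sets {1,3}, {0,5}, {6}, {2} are disjoint, each induces a connected subgraph, and every pair is joined by at least one edge of G. Contracting each set to a single vertex therefore yields K_{4} as a minor, and since treewidth is minor-monotone, tw(G) ≥ tw(K_{4}) = 3. The upper and lower bounds meet at 3, so that is the treewidth.

3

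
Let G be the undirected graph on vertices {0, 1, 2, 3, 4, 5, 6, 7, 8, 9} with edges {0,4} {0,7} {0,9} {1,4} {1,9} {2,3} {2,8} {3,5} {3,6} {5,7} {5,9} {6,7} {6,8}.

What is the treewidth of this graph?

A width-2 tree decomposition is:
Bags: B1 = {0, 1, 4}  B2 = {0, 1, 9}  B3 = {0, 7, 9}  B4 = {5, 7, 9}  B5 = {5, 6, 7}  B6 = {3, 5, 6}  B7 = {3, 6, 8}  B8 = {2, 3, 8}
Tree: B1–B2, B2–B3, B3–B4, B4–B5, B5–B6, B6–B7, B7–B8
Each bag holds 3 vertices, so the decomposition has width 2, which upper-bounds the treewidth. The edges 4–1–9–0–4 form a cycle, so G is not a tree and its treewidth is at least 2. Combining the bounds, tw(G) = 2.

2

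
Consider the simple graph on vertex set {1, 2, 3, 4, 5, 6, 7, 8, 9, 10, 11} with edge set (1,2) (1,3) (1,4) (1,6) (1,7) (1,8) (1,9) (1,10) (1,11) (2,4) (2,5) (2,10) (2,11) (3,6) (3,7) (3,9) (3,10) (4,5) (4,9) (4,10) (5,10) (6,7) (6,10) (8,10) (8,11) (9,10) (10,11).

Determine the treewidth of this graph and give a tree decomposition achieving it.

Each bag holds 4 vertices, so the decomposition has width 3, which upper-bounds the treewidth. On the other hand G contains the 4-clique {1, 2, 10, 11}. A clique must lie in a single bag of any decomposition, so no decomposition can have width below 3. Combining the bounds, tw(G) = 3.

Treewidth 3.
One such decomposition:
Bags: B1 = {1, 4, 9, 10}  B2 = {1, 3, 9, 10}  B3 = {1, 3, 6, 10}  B4 = {1, 3, 6, 7}  B5 = {1, 2, 4, 10}  B6 = {1, 2, 10, 11}  B7 = {1, 8, 10, 11}  B8 = {2, 4, 5, 10}
Tree: B1–B2, B2–B3, B3–B4, B1–B5, B5–B6, B6–B7, B5–B8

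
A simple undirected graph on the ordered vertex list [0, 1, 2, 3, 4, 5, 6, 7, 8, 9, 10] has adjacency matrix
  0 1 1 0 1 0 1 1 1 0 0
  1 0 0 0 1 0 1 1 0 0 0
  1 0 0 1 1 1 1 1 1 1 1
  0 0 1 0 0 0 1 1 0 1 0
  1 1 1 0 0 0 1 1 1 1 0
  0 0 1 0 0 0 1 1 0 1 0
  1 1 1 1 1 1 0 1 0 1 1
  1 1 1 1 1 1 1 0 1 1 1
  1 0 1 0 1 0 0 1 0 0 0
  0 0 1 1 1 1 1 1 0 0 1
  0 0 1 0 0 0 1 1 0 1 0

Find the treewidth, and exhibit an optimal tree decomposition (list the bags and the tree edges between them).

Treewidth 4.
One optimal decomposition is:
Bags: B1 = {0, 2, 4, 6, 7}  B2 = {0, 2, 4, 7, 8}  B3 = {0, 1, 4, 6, 7}  B4 = {2, 4, 6, 7, 9}  B5 = {2, 3, 6, 7, 9}  B6 = {2, 6, 7, 9, 10}  B7 = {2, 5, 6, 7, 9}
Tree: B1–B2, B1–B3, B1–B4, B4–B5, B5–B6, B4–B7

The largest bag has 5 vertices, giving width 4; this decomposition certifies tw(G) ≤ 4. On the other hand G contains the 5-clique {0, 1, 4, 6, 7}. A clique must lie in a single bag of any decomposition, so no decomposition can have width below 4. The upper and lower bounds meet at 4, so that is the treewidth.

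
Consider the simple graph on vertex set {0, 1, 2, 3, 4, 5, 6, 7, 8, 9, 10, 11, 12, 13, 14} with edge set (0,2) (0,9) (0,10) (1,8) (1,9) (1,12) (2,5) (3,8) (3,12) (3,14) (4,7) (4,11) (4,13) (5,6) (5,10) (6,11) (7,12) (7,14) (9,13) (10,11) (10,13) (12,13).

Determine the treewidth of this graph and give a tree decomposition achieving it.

Treewidth 3.
Bags: B1 = {1, 3, 8, 14}  B2 = {1, 3, 12, 14}  B3 = {1, 7, 12, 14}  B4 = {1, 7, 9, 12}  B5 = {7, 9, 12, 13}  B6 = {4, 7, 9, 13}  B7 = {0, 4, 9, 13}  B8 = {0, 4, 10, 13}  B9 = {0, 4, 10, 11}  B10 = {0, 2, 10, 11}  B11 = {2, 5, 10, 11}  B12 = {2, 5, 6, 11}
Tree: B1–B2, B2–B3, B3–B4, B4–B5, B5–B6, B6–B7, B7–B8, B8–B9, B9–B10, B10–B11, B11–B12

Each bag holds 4 vertices, so the decomposition has width 3, which upper-bounds the treewidth. For the lower bound: the 4 vertex sets {3,8,14}, {1}, {12}, {4,7,9,13} are disjoint, each induces a connected subgraph, and every pair is joined by at least one edge of G. Contracting each set to a single vertex therefore yields K_{4} as a minor, and since treewidth is minor-monotone, tw(G) ≥ tw(K_{4}) = 3. Therefore the treewidth is 3.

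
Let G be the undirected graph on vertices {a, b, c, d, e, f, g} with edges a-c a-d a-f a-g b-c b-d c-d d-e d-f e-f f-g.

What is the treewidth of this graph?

A width-2 tree decomposition is:
Bags: B1 = {a, c, d}  B2 = {a, d, f}  B3 = {a, f, g}  B4 = {d, e, f}  B5 = {b, c, d}
Tree: B1–B2, B2–B3, B2–B4, B1–B5
Each bag holds 3 vertices, so the decomposition has width 2, which upper-bounds the treewidth. For the lower bound, the 3 vertices {a, c, d} are pairwise adjacent, and any tree decomposition puts a clique entirely inside one bag — forcing width ≥ 2. The upper and lower bounds meet at 2, so that is the treewidth.

2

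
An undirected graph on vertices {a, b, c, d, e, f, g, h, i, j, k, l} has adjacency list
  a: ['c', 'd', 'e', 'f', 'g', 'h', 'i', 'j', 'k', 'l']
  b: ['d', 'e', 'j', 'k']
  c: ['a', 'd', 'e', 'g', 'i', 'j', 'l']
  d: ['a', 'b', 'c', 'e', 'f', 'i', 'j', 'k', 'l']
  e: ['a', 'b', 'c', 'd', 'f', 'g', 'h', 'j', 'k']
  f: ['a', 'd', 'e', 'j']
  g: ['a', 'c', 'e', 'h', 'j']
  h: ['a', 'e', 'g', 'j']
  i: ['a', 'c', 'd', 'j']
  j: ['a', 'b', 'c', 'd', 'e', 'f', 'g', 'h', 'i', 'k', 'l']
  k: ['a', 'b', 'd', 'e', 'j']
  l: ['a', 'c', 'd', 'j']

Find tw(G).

A width-4 tree decomposition is:
Bags: B1 = {a, c, d, e, j}  B2 = {a, d, e, j, k}  B3 = {a, d, e, f, j}  B4 = {a, c, d, i, j}  B5 = {b, d, e, j, k}  B6 = {a, c, d, j, l}  B7 = {a, c, e, g, j}  B8 = {a, e, g, h, j}
Tree: B1–B2, B2–B3, B1–B4, B2–B5, B1–B6, B1–B7, B7–B8
Each bag holds 5 vertices, so the decomposition has width 4, which upper-bounds the treewidth. On the other hand G contains the 5-clique {a, c, d, e, j}. A clique must lie in a single bag of any decomposition, so no decomposition can have width below 4. Therefore the treewidth is 4.

4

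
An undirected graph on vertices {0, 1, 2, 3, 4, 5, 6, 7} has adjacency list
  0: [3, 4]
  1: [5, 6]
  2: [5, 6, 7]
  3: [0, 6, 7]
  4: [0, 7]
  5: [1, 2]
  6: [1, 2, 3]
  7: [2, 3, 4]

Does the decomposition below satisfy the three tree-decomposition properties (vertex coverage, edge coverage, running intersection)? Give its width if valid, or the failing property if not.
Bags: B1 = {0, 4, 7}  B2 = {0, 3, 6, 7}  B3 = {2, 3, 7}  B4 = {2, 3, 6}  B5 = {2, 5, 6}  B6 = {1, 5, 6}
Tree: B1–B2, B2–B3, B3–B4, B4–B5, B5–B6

A tree decomposition must satisfy three properties: every vertex lies in some bag; for every edge, both endpoints lie together in some bag; and for every vertex, the bags containing it form a connected subtree. Here bags containing vertex 6 are not connected in the tree, so the decomposition is invalid.

No — bags containing vertex 6 are not connected in the tree.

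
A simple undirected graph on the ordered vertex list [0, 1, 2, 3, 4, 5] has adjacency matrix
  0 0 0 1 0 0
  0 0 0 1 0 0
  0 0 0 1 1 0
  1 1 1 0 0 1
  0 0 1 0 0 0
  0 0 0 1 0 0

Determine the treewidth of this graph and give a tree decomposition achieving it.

Each bag holds 2 vertices, so the decomposition has width 1, which upper-bounds the treewidth. Since G has at least one edge (e.g. 3–5), it is not an edgeless graph, so tw(G) ≥ 1. Hence tw(G) = 1 exactly.

Treewidth 1.
One optimal decomposition is:
Bags: B1 = {3, 5}  B2 = {1, 3}  B3 = {2, 3}  B4 = {2, 4}  B5 = {0, 3}
Tree: B1–B2, B1–B3, B3–B4, B1–B5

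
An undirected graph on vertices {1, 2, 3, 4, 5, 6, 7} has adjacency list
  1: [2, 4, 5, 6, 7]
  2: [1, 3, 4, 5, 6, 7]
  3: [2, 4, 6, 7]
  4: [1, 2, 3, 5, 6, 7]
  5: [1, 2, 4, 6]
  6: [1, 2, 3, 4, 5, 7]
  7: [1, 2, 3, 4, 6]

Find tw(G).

4

A width-4 tree decomposition is:
Bags: B1 = {1, 2, 4, 5, 6}  B2 = {1, 2, 4, 6, 7}  B3 = {2, 3, 4, 6, 7}
Tree: B1–B2, B2–B3
The largest bag has 5 vertices, giving width 4; this decomposition certifies tw(G) ≤ 4. On the other hand G contains the 5-clique {1, 2, 4, 5, 6}. A clique must lie in a single bag of any decomposition, so no decomposition can have width below 4. Combining the bounds, tw(G) = 4.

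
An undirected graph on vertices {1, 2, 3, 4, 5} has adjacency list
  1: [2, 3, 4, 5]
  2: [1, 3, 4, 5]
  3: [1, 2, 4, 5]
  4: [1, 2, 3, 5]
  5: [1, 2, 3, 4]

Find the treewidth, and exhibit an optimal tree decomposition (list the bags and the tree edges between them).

A single bag containing all 5 vertices is trivially a valid decomposition of width 4. Conversely, {1, 2, 3, 4, 5} is a clique of size 5, and the vertices of any clique must share a bag in every tree decomposition; so some bag has ≥ 5 vertices and tw(G) ≥ 4. The upper and lower bounds meet at 4, so that is the treewidth.

Treewidth 4.
One optimal decomposition is:
Bags: B1 = {1, 2, 3, 4, 5}
Tree: (single bag)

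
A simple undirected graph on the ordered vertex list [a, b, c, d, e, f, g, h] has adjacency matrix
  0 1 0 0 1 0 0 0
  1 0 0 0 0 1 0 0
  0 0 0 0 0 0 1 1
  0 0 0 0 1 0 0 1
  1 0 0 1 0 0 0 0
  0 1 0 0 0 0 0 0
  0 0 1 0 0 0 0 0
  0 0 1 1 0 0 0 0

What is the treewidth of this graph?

1

A width-1 tree decomposition is:
Bags: B1 = {b, f}  B2 = {a, b}  B3 = {a, e}  B4 = {d, e}  B5 = {d, h}  B6 = {c, h}  B7 = {c, g}
Tree: B1–B2, B2–B3, B3–B4, B4–B5, B5–B6, B6–B7
Each bag holds 2 vertices, so the decomposition has width 1, which upper-bounds the treewidth. Since G has at least one edge (e.g. f–b), it is not an edgeless graph, so tw(G) ≥ 1. Combining the bounds, tw(G) = 1.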